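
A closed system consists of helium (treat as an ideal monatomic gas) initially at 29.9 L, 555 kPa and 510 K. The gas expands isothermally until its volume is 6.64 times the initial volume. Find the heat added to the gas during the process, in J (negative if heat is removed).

31400 J

n = P₁V₁/(RT₁) = 555×29.9/(8.314×510) = 3.91 mol.
Isothermal: T stays 510 K; PV = const ⇒ V₂ = 199 L, P₂ = 83.6 kPa.
ΔU = 0 (ideal gas, T constant).
W = nRT ln(V₂/V₁) = 3.91×8.314×510×ln(6.64) = 31400 J.
Q = ΔU + W = 31400 J.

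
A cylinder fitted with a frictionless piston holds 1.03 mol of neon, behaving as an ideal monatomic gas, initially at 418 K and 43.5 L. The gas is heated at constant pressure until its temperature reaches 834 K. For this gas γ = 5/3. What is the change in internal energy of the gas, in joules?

5340 J

P₁ = nRT₁/V₁ = 1.03×8.314×418/43.5 = 82.3 kPa.
Isobaric: P stays 82.3 kPa; V/T = const ⇒ T₂ = 834 K, V₂ = 86.8 L.
For an ideal gas ΔU = nCvΔT with Cv = (3/2)R = 12.5 J/(mol·K).
ΔU = 1.03×12.5×(834−418) = 5340 J.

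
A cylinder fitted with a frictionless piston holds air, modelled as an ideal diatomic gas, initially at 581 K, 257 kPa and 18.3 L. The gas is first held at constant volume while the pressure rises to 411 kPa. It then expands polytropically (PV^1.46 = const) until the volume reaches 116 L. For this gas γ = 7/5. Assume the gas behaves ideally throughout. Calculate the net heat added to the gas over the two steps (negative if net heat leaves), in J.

n = P₁V₁/(RT₁) = 257×18.3/(8.314×581) = 0.974 mol.
Step 1 — Isochoric: V stays 18.3 L; P/T = const ⇒ T₂ = 929 K, P₂ = 411 kPa.
W = 0 (no volume change).
ΔU = nCvΔT = 0.974×20.8×(929−581) = 7050 J.
Q = ΔU = 7050 J.
State after step 1: P = 411 kPa, V = 18.3 L, T = 929 K.
Step 2 — Polytropic n=1.46: T₂ = T₁(V₁/V₂)^(n−1) = 929×(0.158)^0.46 = 397 K; P₂ = P₁(V₁/V₂)^n = 27.7 kPa.
W = (P₁V₁−P₂V₂)/(n−1) = (411×18.3−27.7×116)/0.46 = 9360 J.
ΔU = nCvΔT = 0.974×20.8×(397−929) = -10800 J.
Q = ΔU + W = -1400 J.
Net over both steps: W = 9360 J, Q = 5640 J, ΔU = -3720 J.

5640 J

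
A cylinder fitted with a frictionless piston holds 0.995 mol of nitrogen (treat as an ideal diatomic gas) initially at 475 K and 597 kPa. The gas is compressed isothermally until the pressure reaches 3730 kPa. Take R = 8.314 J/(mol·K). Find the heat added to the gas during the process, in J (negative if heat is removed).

-7200 J

V₁ = nRT₁/P₁ = 0.995×8.314×475/597 = 6.58 L.
Isothermal: T stays 475 K; PV = const ⇒ V₂ = 1.05 L, P₂ = 3730 kPa.
ΔU = 0 (ideal gas, T constant).
W = nRT ln(V₂/V₁) = 0.995×8.314×475×ln(0.160) = -7200 J.
Q = ΔU + W = -7200 J.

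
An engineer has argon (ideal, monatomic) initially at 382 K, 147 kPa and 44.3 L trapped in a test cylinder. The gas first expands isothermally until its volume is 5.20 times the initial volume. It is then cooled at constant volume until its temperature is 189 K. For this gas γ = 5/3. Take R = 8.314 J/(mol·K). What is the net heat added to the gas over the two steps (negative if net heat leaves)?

n = P₁V₁/(RT₁) = 147×44.3/(8.314×382) = 2.05 mol.
Step 1 — Isothermal: T stays 382 K; PV = const ⇒ V₂ = 230 L, P₂ = 28.3 kPa.
ΔU = 0 (ideal gas, T constant).
W = nRT ln(V₂/V₁) = 2.05×8.314×382×ln(5.20) = 10700 J.
Q = ΔU + W = 10700 J.
State after step 1: P = 28.3 kPa, V = 230 L, T = 382 K.
Step 2 — Isochoric: V stays 230 L; P/T = const ⇒ T₂ = 189 K, P₂ = 14.0 kPa.
W = 0 (no volume change).
ΔU = nCvΔT = 2.05×12.5×(189−382) = -4940 J.
Q = ΔU = -4940 J.
Net over both steps: W = 10700 J, Q = 5800 J, ΔU = -4940 J.

5800 J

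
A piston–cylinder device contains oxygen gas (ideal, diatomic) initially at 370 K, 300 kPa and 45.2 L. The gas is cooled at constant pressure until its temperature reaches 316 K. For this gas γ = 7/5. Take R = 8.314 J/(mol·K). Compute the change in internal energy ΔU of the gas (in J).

-4950 J

n = P₁V₁/(RT₁) = 300×45.2/(8.314×370) = 4.41 mol.
Isobaric: P stays 300 kPa; V/T = const ⇒ T₂ = 316 K, V₂ = 38.6 L.
For an ideal gas ΔU = nCvΔT with Cv = (5/2)R = 20.8 J/(mol·K).
ΔU = 4.41×20.8×(316−370) = -4950 J.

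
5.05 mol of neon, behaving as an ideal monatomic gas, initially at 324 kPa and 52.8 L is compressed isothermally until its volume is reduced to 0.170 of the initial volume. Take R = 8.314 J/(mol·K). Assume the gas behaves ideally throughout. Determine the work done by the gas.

-30300 J

T₁ = P₁V₁/(nR) = 324×52.8/(5.05×8.314) = 407 K.
Isothermal: T stays 407 K; PV = const ⇒ V₂ = 8.98 L, P₂ = 1910 kPa.
W = nRT ln(V₂/V₁) = 5.05×8.314×407×ln(0.170) = -30300 J.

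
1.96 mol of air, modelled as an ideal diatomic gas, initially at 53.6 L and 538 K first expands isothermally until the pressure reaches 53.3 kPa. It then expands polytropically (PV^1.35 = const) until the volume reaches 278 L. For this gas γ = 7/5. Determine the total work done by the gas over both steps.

14000 J

P₁ = nRT₁/V₁ = 1.96×8.314×538/53.6 = 164 kPa.
Step 1 — Isothermal: T stays 538 K; PV = const ⇒ V₂ = 164 L, P₂ = 53.3 kPa.
ΔU = 0 (ideal gas, T constant).
W = nRT ln(V₂/V₁) = 1.96×8.314×538×ln(3.07) = 9830 J.
Q = ΔU + W = 9830 J.
State after step 1: P = 53.3 kPa, V = 164 L, T = 538 K.
Step 2 — Polytropic n=1.35: T₂ = T₁(V₁/V₂)^(n−1) = 538×(0.592)^0.35 = 448 K; P₂ = P₁(V₁/V₂)^n = 26.2 kPa.
W = (P₁V₁−P₂V₂)/(n−1) = (53.3×164−26.2×278)/0.35 = 4200 J.
ΔU = nCvΔT = 1.96×20.8×(448−538) = -3680 J.
Q = ΔU + W = 525 J.
Net over both steps: W = 14000 J, Q = 10400 J, ΔU = -3680 J.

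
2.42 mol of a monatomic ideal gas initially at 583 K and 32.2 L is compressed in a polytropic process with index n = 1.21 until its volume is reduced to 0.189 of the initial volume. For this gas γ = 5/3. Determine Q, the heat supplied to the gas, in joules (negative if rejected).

-16000 J

P₁ = nRT₁/V₁ = 2.42×8.314×583/32.2 = 364 kPa.
Polytropic n=1.21: T₂ = T₁(V₁/V₂)^(n−1) = 583×(5.29)^0.21 = 827 K; P₂ = P₁(V₁/V₂)^n = 2730 kPa.
W = (P₁V₁−P₂V₂)/(n−1) = (364×32.2−2730×6.09)/0.21 = -23400 J.
ΔU = nCvΔT = 2.42×12.5×(827−583) = 7370 J.
Q = ΔU + W = -16000 J.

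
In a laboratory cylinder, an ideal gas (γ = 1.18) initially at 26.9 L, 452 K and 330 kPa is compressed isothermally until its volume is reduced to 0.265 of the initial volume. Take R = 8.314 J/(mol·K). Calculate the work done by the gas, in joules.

n = P₁V₁/(RT₁) = 330×26.9/(8.314×452) = 2.36 mol.
Isothermal: T stays 452 K; PV = const ⇒ V₂ = 7.13 L, P₂ = 1250 kPa.
W = nRT ln(V₂/V₁) = 2.36×8.314×452×ln(0.265) = -11800 J.

-11800 J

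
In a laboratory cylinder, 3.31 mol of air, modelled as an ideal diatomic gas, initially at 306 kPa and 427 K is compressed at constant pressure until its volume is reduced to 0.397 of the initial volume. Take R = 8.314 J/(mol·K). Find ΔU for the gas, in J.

V₁ = nRT₁/P₁ = 3.31×8.314×427/306 = 38.4 L.
Isobaric: P stays 306 kPa; V/T = const ⇒ T₂ = 170 K, V₂ = 15.2 L.
For an ideal gas ΔU = nCvΔT with Cv = (5/2)R = 20.8 J/(mol·K).
ΔU = 3.31×20.8×(170−427) = -17700 J.

-17700 J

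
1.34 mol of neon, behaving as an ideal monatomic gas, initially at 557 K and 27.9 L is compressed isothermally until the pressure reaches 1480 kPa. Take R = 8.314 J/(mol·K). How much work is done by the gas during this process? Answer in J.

-11800 J

P₁ = nRT₁/V₁ = 1.34×8.314×557/27.9 = 222 kPa.
Isothermal: T stays 557 K; PV = const ⇒ V₂ = 4.19 L, P₂ = 1480 kPa.
W = nRT ln(V₂/V₁) = 1.34×8.314×557×ln(0.150) = -11800 J.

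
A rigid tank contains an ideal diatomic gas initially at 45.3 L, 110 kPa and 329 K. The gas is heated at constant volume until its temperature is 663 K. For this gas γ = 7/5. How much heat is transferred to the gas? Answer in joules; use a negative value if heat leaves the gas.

12600 J

n = P₁V₁/(RT₁) = 110×45.3/(8.314×329) = 1.82 mol.
Isochoric: V stays 45.3 L; P/T = const ⇒ T₂ = 663 K, P₂ = 222 kPa.
W = 0 (no volume change).
ΔU = nCvΔT = 1.82×20.8×(663−329) = 12600 J.
Q = ΔU = 12600 J.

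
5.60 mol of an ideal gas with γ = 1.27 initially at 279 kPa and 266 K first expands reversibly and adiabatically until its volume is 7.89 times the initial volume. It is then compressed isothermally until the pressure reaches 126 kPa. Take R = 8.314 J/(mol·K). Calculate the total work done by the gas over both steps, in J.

6640 J

V₁ = nRT₁/P₁ = 5.60×8.314×266/279 = 44.4 L.
Step 1 — Adiabatic: TV^(γ−1) = const ⇒ T₂ = 266×(0.127)^0.270 = 152 K; PV^γ = const ⇒ P₂ = 20.2 kPa.
ΔU = nCvΔT = 5.60×30.8×(152−266) = -19600 J.
Q = 0 for an adiabatic process, so W = −ΔU = 19600 J.
State after step 1: P = 20.2 kPa, V = 350 L, T = 152 K.
Step 2 — Isothermal: T stays 152 K; PV = const ⇒ V₂ = 56.3 L, P₂ = 126 kPa.
ΔU = 0 (ideal gas, T constant).
W = nRT ln(V₂/V₁) = 5.60×8.314×152×ln(0.161) = -13000 J.
Q = ΔU + W = -13000 J.
Net over both steps: W = 6640 J, Q = -13000 J, ΔU = -19600 J.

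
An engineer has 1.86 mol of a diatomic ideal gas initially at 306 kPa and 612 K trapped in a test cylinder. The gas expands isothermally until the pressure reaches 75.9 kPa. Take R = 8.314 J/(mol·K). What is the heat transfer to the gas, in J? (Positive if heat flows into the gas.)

13200 J

V₁ = nRT₁/P₁ = 1.86×8.314×612/306 = 30.9 L.
Isothermal: T stays 612 K; PV = const ⇒ V₂ = 125 L, P₂ = 75.9 kPa.
ΔU = 0 (ideal gas, T constant).
W = nRT ln(V₂/V₁) = 1.86×8.314×612×ln(4.03) = 13200 J.
Q = ΔU + W = 13200 J.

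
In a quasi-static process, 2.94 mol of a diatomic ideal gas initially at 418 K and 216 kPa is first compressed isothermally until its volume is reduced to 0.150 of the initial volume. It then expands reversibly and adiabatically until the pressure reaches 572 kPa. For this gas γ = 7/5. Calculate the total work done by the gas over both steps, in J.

V₁ = nRT₁/P₁ = 2.94×8.314×418/216 = 47.3 L.
Step 1 — Isothermal: T stays 418 K; PV = const ⇒ V₂ = 7.10 L, P₂ = 1440 kPa.
ΔU = 0 (ideal gas, T constant).
W = nRT ln(V₂/V₁) = 2.94×8.314×418×ln(0.150) = -19400 J.
Q = ΔU + W = -19400 J.
State after step 1: P = 1440 kPa, V = 7.10 L, T = 418 K.
Step 2 — Adiabatic: T₂/T₁ = (P₂/P₁)^((γ−1)/γ) ⇒ T₂ = 418×(0.397)^0.286 = 321 K; V₂ = 13.7 L.
ΔU = nCvΔT = 2.94×20.8×(321−418) = -5920 J.
Q = 0 for an adiabatic process, so W = −ΔU = 5920 J.
Net over both steps: W = -13500 J, Q = -19400 J, ΔU = -5920 J.

-13500 J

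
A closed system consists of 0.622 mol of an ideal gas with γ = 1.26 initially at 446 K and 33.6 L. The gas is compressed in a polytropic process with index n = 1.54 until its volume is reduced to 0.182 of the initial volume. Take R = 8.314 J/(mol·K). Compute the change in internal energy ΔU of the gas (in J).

P₁ = nRT₁/V₁ = 0.622×8.314×446/33.6 = 68.6 kPa.
Polytropic n=1.54: T₂ = T₁(V₁/V₂)^(n−1) = 446×(5.49)^0.54 = 1120 K; P₂ = P₁(V₁/V₂)^n = 946 kPa.
For an ideal gas ΔU = nCvΔT with Cv = R/(γ−1) = 32.0 J/(mol·K).
ΔU = 0.622×32.0×(1120−446) = 13400 J.

13400 J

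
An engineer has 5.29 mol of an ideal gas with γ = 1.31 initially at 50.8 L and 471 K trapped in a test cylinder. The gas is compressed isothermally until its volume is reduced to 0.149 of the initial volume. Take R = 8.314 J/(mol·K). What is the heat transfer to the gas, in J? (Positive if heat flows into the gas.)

P₁ = nRT₁/V₁ = 5.29×8.314×471/50.8 = 408 kPa.
Isothermal: T stays 471 K; PV = const ⇒ V₂ = 7.57 L, P₂ = 2740 kPa.
ΔU = 0 (ideal gas, T constant).
W = nRT ln(V₂/V₁) = 5.29×8.314×471×ln(0.149) = -39400 J.
Q = ΔU + W = -39400 J.

-39400 J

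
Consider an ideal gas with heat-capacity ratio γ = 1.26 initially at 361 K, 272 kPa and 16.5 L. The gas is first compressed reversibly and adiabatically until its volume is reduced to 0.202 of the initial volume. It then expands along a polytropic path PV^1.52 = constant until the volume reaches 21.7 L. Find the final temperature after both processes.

n = P₁V₁/(RT₁) = 272×16.5/(8.314×361) = 1.50 mol.
Step 1 — Adiabatic: TV^(γ−1) = const ⇒ T₂ = 361×(4.95)^0.260 = 547 K; PV^γ = const ⇒ P₂ = 2040 kPa.
ΔU = nCvΔT = 1.50×32.0×(547−361) = 8900 J.
Q = 0 for an adiabatic process, so W = −ΔU = -8900 J.
State after step 1: P = 2040 kPa, V = 3.33 L, T = 547 K.
Step 2 — Polytropic n=1.52: T₂ = T₁(V₁/V₂)^(n−1) = 547×(0.154)^0.52 = 207 K; P₂ = P₁(V₁/V₂)^n = 118 kPa.
W = (P₁V₁−P₂V₂)/(n−1) = (2040×3.33−118×21.7)/0.52 = 8140 J.
ΔU = nCvΔT = 1.50×32.0×(207−547) = -16300 J.
Q = ΔU + W = -8140 J.
Net over both steps: W = -758 J, Q = -8140 J, ΔU = -7390 J.

207 K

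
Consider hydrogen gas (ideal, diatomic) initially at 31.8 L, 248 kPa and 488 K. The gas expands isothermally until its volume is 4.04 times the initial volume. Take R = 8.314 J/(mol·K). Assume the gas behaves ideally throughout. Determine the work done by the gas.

11000 J

n = P₁V₁/(RT₁) = 248×31.8/(8.314×488) = 1.94 mol.
Isothermal: T stays 488 K; PV = const ⇒ V₂ = 128 L, P₂ = 61.4 kPa.
W = nRT ln(V₂/V₁) = 1.94×8.314×488×ln(4.04) = 11000 J.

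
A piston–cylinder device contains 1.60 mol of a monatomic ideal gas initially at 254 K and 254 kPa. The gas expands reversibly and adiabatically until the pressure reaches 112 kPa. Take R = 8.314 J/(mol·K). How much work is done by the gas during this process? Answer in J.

V₁ = nRT₁/P₁ = 1.60×8.314×254/254 = 13.3 L.
Adiabatic: T₂/T₁ = (P₂/P₁)^((γ−1)/γ) ⇒ T₂ = 254×(0.441)^0.400 = 183 K; V₂ = 21.7 L.
ΔU = nCvΔT = 1.60×12.5×(183−254) = -1420 J.
Q = 0 for an adiabatic process, so W = −ΔU = 1420 J.

1420 J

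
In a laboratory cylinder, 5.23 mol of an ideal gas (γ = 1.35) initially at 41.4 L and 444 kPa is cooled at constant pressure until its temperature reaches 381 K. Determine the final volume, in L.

T₁ = P₁V₁/(nR) = 444×41.4/(5.23×8.314) = 423 K.
Isobaric: P stays 444 kPa; V/T = const ⇒ T₂ = 381 K, V₂ = 37.3 L.

37.3 L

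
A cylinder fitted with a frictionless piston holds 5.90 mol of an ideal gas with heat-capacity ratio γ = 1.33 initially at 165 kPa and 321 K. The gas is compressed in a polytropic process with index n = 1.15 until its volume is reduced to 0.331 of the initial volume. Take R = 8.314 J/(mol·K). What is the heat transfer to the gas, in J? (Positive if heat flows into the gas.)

V₁ = nRT₁/P₁ = 5.90×8.314×321/165 = 95.4 L.
Polytropic n=1.15: T₂ = T₁(V₁/V₂)^(n−1) = 321×(3.02)^0.15 = 379 K; P₂ = P₁(V₁/V₂)^n = 588 kPa.
W = (P₁V₁−P₂V₂)/(n−1) = (165×95.4−588×31.6)/0.15 = -18900 J.
ΔU = nCvΔT = 5.90×25.2×(379−321) = 8610 J.
Q = ΔU + W = -10300 J.

-10300 J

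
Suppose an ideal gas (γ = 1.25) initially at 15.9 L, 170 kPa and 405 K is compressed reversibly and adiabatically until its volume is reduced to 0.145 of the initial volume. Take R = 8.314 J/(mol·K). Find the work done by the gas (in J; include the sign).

n = P₁V₁/(RT₁) = 170×15.9/(8.314×405) = 0.803 mol.
Adiabatic: TV^(γ−1) = const ⇒ T₂ = 405×(6.90)^0.250 = 656 K; PV^γ = const ⇒ P₂ = 1900 kPa.
ΔU = nCvΔT = 0.803×33.3×(656−405) = 6710 J.
Q = 0 for an adiabatic process, so W = −ΔU = -6710 J.

-6710 J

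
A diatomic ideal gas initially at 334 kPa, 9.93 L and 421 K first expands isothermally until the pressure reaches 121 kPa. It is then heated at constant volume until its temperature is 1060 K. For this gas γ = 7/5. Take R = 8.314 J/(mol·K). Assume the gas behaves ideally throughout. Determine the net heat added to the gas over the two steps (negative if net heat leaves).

16000 J

n = P₁V₁/(RT₁) = 334×9.93/(8.314×421) = 0.948 mol.
Step 1 — Isothermal: T stays 421 K; PV = const ⇒ V₂ = 27.4 L, P₂ = 121 kPa.
ΔU = 0 (ideal gas, T constant).
W = nRT ln(V₂/V₁) = 0.948×8.314×421×ln(2.76) = 3370 J.
Q = ΔU + W = 3370 J.
State after step 1: P = 121 kPa, V = 27.4 L, T = 421 K.
Step 2 — Isochoric: V stays 27.4 L; P/T = const ⇒ T₂ = 1060 K, P₂ = 305 kPa.
W = 0 (no volume change).
ΔU = nCvΔT = 0.948×20.8×(1060−421) = 12600 J.
Q = ΔU = 12600 J.
Net over both steps: W = 3370 J, Q = 16000 J, ΔU = 12600 J.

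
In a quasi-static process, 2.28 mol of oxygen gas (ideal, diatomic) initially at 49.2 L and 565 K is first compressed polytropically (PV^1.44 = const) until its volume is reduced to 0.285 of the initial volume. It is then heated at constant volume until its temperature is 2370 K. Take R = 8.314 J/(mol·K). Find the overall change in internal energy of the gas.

85500 J

P₁ = nRT₁/V₁ = 2.28×8.314×565/49.2 = 218 kPa.
Step 1 — Polytropic n=1.44: T₂ = T₁(V₁/V₂)^(n−1) = 565×(3.51)^0.44 = 982 K; P₂ = P₁(V₁/V₂)^n = 1330 kPa.
W = (P₁V₁−P₂V₂)/(n−1) = (218×49.2−1330×14.0)/0.44 = -17900 J.
ΔU = nCvΔT = 2.28×20.8×(982−565) = 19700 J.
Q = ΔU + W = 1790 J.
State after step 1: P = 1330 kPa, V = 14.0 L, T = 982 K.
Step 2 — Isochoric: V stays 14.0 L; P/T = const ⇒ T₂ = 2370 K, P₂ = 3200 kPa.
W = 0 (no volume change).
ΔU = nCvΔT = 2.28×20.8×(2370−982) = 65800 J.
Q = ΔU = 65800 J.
Net over both steps: W = -17900 J, Q = 67600 J, ΔU = 85500 J.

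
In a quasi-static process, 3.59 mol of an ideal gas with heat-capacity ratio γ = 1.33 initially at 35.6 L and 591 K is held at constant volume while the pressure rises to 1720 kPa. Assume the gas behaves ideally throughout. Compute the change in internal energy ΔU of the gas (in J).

132000 J

P₁ = nRT₁/V₁ = 3.59×8.314×591/35.6 = 495 kPa.
Isochoric: V stays 35.6 L; P/T = const ⇒ T₂ = 2050 K, P₂ = 1720 kPa.
For an ideal gas ΔU = nCvΔT with Cv = R/(γ−1) = 25.2 J/(mol·K).
ΔU = 3.59×25.2×(2050−591) = 132000 J.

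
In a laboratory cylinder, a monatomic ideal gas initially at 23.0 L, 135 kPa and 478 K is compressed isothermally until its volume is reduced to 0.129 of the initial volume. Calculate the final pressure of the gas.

1050 kPa

Isothermal: T stays 478 K; PV = const ⇒ V₂ = 2.97 L, P₂ = 1050 kPa.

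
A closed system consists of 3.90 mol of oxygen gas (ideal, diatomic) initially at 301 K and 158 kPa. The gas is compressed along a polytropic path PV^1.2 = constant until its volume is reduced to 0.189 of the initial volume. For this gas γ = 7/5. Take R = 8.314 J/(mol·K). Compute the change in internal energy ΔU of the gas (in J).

V₁ = nRT₁/P₁ = 3.90×8.314×301/158 = 61.8 L.
Polytropic n=1.2: T₂ = T₁(V₁/V₂)^(n−1) = 301×(5.29)^0.20 = 420 K; P₂ = P₁(V₁/V₂)^n = 1170 kPa.
For an ideal gas ΔU = nCvΔT with Cv = (5/2)R = 20.8 J/(mol·K).
ΔU = 3.90×20.8×(420−301) = 9650 J.

9650 J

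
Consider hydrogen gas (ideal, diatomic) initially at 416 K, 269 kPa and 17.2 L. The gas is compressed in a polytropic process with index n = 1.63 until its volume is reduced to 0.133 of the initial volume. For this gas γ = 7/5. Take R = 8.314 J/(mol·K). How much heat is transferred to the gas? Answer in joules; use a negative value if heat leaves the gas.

n = P₁V₁/(RT₁) = 269×17.2/(8.314×416) = 1.34 mol.
Polytropic n=1.63: T₂ = T₁(V₁/V₂)^(n−1) = 416×(7.52)^0.63 = 1480 K; P₂ = P₁(V₁/V₂)^n = 7210 kPa.
W = (P₁V₁−P₂V₂)/(n−1) = (269×17.2−7210×2.29)/0.63 = -18800 J.
ΔU = nCvΔT = 1.34×20.8×(1480−416) = 29700 J.
Q = ΔU + W = 10800 J.

10800 J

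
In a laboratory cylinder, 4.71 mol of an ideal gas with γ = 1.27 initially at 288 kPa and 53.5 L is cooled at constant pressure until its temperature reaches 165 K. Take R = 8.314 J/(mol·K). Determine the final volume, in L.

22.4 L

T₁ = P₁V₁/(nR) = 288×53.5/(4.71×8.314) = 393 K.
Isobaric: P stays 288 kPa; V/T = const ⇒ T₂ = 165 K, V₂ = 22.4 L.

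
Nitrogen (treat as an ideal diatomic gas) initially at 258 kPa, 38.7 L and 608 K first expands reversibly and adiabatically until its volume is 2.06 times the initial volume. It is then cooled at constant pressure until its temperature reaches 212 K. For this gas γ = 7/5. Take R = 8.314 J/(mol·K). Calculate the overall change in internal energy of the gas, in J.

n = P₁V₁/(RT₁) = 258×38.7/(8.314×608) = 1.98 mol.
Step 1 — Adiabatic: TV^(γ−1) = const ⇒ T₂ = 608×(0.485)^0.400 = 455 K; PV^γ = const ⇒ P₂ = 93.8 kPa.
ΔU = nCvΔT = 1.98×20.8×(455−608) = -6270 J.
Q = 0 for an adiabatic process, so W = −ΔU = 6270 J.
State after step 1: P = 93.8 kPa, V = 79.7 L, T = 455 K.
Step 2 — Isobaric: P stays 93.8 kPa; V/T = const ⇒ T₂ = 212 K, V₂ = 37.1 L.
W = PΔV = 93.8×(37.1−79.7) kPa·L = -4000 J.
ΔU = nCvΔT = 1.98×20.8×(212−455) = -9990 J.
Q = ΔU + W = nCpΔT = -14000 J.
Net over both steps: W = 2270 J, Q = -14000 J, ΔU = -16300 J.

-16300 J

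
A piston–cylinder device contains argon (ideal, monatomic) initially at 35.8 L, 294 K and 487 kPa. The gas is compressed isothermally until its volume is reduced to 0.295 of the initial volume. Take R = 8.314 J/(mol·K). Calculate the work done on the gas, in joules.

n = P₁V₁/(RT₁) = 487×35.8/(8.314×294) = 7.13 mol.
Isothermal: T stays 294 K; PV = const ⇒ V₂ = 10.6 L, P₂ = 1650 kPa.
W = nRT ln(V₂/V₁) = 7.13×8.314×294×ln(0.295) = -21300 J.
Work done on the gas = −W_by = 21300 J.

21300 J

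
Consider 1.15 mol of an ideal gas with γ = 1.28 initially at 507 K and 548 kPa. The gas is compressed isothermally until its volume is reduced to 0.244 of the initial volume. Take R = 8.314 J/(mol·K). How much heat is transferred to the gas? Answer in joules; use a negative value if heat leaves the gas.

V₁ = nRT₁/P₁ = 1.15×8.314×507/548 = 8.85 L.
Isothermal: T stays 507 K; PV = const ⇒ V₂ = 2.16 L, P₂ = 2250 kPa.
ΔU = 0 (ideal gas, T constant).
W = nRT ln(V₂/V₁) = 1.15×8.314×507×ln(0.244) = -6840 J.
Q = ΔU + W = -6840 J.

-6840 J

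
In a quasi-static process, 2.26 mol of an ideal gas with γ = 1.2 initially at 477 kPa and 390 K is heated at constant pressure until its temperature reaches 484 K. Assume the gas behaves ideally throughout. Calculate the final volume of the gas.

19.1 L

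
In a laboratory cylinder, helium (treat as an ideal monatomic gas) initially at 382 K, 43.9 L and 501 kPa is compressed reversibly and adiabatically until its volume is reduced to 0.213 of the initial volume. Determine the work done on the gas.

n = P₁V₁/(RT₁) = 501×43.9/(8.314×382) = 6.93 mol.
Adiabatic: TV^(γ−1) = const ⇒ T₂ = 382×(4.69)^0.667 = 1070 K; PV^γ = const ⇒ P₂ = 6590 kPa.
ΔU = nCvΔT = 6.93×12.5×(1070−382) = 59500 J.
Q = 0 for an adiabatic process, so W = −ΔU = -59500 J.
Work done on the gas = −W_by = 59500 J.

59500 J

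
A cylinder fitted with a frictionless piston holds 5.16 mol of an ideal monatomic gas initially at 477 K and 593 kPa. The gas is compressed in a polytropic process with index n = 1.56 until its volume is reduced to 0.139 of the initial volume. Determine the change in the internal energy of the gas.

62000 J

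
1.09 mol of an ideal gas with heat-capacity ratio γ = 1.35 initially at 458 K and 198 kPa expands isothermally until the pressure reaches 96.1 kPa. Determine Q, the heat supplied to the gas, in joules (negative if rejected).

3000 J

V₁ = nRT₁/P₁ = 1.09×8.314×458/198 = 21.0 L.
Isothermal: T stays 458 K; PV = const ⇒ V₂ = 43.2 L, P₂ = 96.1 kPa.
ΔU = 0 (ideal gas, T constant).
W = nRT ln(V₂/V₁) = 1.09×8.314×458×ln(2.06) = 3000 J.
Q = ΔU + W = 3000 J.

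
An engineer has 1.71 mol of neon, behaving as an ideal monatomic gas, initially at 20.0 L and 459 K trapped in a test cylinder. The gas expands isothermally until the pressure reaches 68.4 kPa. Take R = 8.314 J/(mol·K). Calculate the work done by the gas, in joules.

10200 J

P₁ = nRT₁/V₁ = 1.71×8.314×459/20.0 = 326 kPa.
Isothermal: T stays 459 K; PV = const ⇒ V₂ = 95.4 L, P₂ = 68.4 kPa.
W = nRT ln(V₂/V₁) = 1.71×8.314×459×ln(4.77) = 10200 J.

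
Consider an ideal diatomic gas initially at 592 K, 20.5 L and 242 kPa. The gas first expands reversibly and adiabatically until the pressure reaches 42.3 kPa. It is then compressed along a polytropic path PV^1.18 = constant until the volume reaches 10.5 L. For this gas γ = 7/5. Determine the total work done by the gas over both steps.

n = P₁V₁/(RT₁) = 242×20.5/(8.314×592) = 1.01 mol.
Step 1 — Adiabatic: T₂/T₁ = (P₂/P₁)^((γ−1)/γ) ⇒ T₂ = 592×(0.175)^0.286 = 360 K; V₂ = 71.3 L.
ΔU = nCvΔT = 1.01×20.8×(360−592) = -4870 J.
Q = 0 for an adiabatic process, so W = −ΔU = 4870 J.
State after step 1: P = 42.3 kPa, V = 71.3 L, T = 360 K.
Step 2 — Polytropic n=1.18: T₂ = T₁(V₁/V₂)^(n−1) = 360×(6.79)^0.18 = 508 K; P₂ = P₁(V₁/V₂)^n = 405 kPa.
W = (P₁V₁−P₂V₂)/(n−1) = (42.3×71.3−405×10.5)/0.18 = -6890 J.
ΔU = nCvΔT = 1.01×20.8×(508−360) = 3100 J.
Q = ΔU + W = -3790 J.
Net over both steps: W = -2020 J, Q = -3790 J, ΔU = -1770 J.

-2020 J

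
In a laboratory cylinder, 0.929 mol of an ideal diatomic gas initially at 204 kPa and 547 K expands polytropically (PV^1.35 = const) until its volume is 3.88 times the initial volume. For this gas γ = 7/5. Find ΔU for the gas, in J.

-3990 J

V₁ = nRT₁/P₁ = 0.929×8.314×547/204 = 20.7 L.
Polytropic n=1.35: T₂ = T₁(V₁/V₂)^(n−1) = 547×(0.258)^0.35 = 340 K; P₂ = P₁(V₁/V₂)^n = 32.7 kPa.
For an ideal gas ΔU = nCvΔT with Cv = (5/2)R = 20.8 J/(mol·K).
ΔU = 0.929×20.8×(340−547) = -3990 J.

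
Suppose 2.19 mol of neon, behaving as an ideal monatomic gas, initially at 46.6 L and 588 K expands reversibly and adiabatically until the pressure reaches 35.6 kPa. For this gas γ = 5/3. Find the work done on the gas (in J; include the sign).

-8440 J

P₁ = nRT₁/V₁ = 2.19×8.314×588/46.6 = 230 kPa.
Adiabatic: T₂/T₁ = (P₂/P₁)^((γ−1)/γ) ⇒ T₂ = 588×(0.155)^0.400 = 279 K; V₂ = 143 L.
ΔU = nCvΔT = 2.19×12.5×(279−588) = -8440 J.
Q = 0 for an adiabatic process, so W = −ΔU = 8440 J.
Work done on the gas = −W_by = -8440 J.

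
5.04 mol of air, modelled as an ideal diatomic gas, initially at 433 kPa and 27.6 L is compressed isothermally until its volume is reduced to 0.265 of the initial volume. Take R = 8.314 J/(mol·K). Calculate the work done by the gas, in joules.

T₁ = P₁V₁/(nR) = 433×27.6/(5.04×8.314) = 285 K.
Isothermal: T stays 285 K; PV = const ⇒ V₂ = 7.31 L, P₂ = 1630 kPa.
W = nRT ln(V₂/V₁) = 5.04×8.314×285×ln(0.265) = -15900 J.

-15900 J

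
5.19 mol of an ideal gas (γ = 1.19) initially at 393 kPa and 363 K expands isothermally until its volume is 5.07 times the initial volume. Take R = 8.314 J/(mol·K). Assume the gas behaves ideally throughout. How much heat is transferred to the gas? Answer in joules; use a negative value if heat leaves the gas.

25400 J

V₁ = nRT₁/P₁ = 5.19×8.314×363/393 = 39.9 L.
Isothermal: T stays 363 K; PV = const ⇒ V₂ = 202 L, P₂ = 77.5 kPa.
ΔU = 0 (ideal gas, T constant).
W = nRT ln(V₂/V₁) = 5.19×8.314×363×ln(5.07) = 25400 J.
Q = ΔU + W = 25400 J.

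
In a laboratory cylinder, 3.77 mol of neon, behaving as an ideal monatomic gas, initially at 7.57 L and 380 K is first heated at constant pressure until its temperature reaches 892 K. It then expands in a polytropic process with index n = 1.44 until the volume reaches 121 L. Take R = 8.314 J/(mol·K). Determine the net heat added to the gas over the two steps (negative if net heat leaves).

P₁ = nRT₁/V₁ = 3.77×8.314×380/7.57 = 1570 kPa.
Step 1 — Isobaric: P stays 1570 kPa; V/T = const ⇒ T₂ = 892 K, V₂ = 17.8 L.
W = PΔV = 1570×(17.8−7.57) kPa·L = 16000 J.
ΔU = nCvΔT = 3.77×12.5×(892−380) = 24100 J.
Q = ΔU + W = nCpΔT = 40100 J.
State after step 1: P = 1570 kPa, V = 17.8 L, T = 892 K.
Step 2 — Polytropic n=1.44: T₂ = T₁(V₁/V₂)^(n−1) = 892×(0.147)^0.44 = 384 K; P₂ = P₁(V₁/V₂)^n = 99.3 kPa.
W = (P₁V₁−P₂V₂)/(n−1) = (1570×17.8−99.3×121)/0.44 = 36200 J.
ΔU = nCvΔT = 3.77×12.5×(384−892) = -23900 J.
Q = ΔU + W = 12300 J.
Net over both steps: W = 52300 J, Q = 52400 J, ΔU = 166 J.

52400 J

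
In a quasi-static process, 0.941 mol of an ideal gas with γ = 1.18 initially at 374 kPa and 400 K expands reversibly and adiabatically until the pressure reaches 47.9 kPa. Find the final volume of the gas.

V₁ = nRT₁/P₁ = 0.941×8.314×400/374 = 8.37 L.
Adiabatic: T₂/T₁ = (P₂/P₁)^((γ−1)/γ) ⇒ T₂ = 400×(0.128)^0.153 = 292 K; V₂ = 47.8 L.

47.8 L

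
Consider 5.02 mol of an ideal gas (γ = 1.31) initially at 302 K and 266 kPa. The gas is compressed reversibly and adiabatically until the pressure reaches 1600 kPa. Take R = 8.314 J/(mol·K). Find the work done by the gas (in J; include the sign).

V₁ = nRT₁/P₁ = 5.02×8.314×302/266 = 47.4 L.
Adiabatic: T₂/T₁ = (P₂/P₁)^((γ−1)/γ) ⇒ T₂ = 302×(6.02)^0.237 = 462 K; V₂ = 12.0 L.
ΔU = nCvΔT = 5.02×26.8×(462−302) = 21500 J.
Q = 0 for an adiabatic process, so W = −ΔU = -21500 J.

-21500 J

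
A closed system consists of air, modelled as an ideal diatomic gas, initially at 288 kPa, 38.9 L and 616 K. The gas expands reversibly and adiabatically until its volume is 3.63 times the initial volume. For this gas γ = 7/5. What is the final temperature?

368 K

Adiabatic: TV^(γ−1) = const ⇒ T₂ = 616×(0.275)^0.400 = 368 K; PV^γ = const ⇒ P₂ = 47.4 kPa.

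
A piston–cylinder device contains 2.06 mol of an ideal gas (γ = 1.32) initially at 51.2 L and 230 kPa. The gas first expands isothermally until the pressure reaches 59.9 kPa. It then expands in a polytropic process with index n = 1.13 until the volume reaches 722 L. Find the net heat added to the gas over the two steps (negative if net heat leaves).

24200 J

T₁ = P₁V₁/(nR) = 230×51.2/(2.06×8.314) = 688 K.
Step 1 — Isothermal: T stays 688 K; PV = const ⇒ V₂ = 197 L, P₂ = 59.9 kPa.
ΔU = 0 (ideal gas, T constant).
W = nRT ln(V₂/V₁) = 2.06×8.314×688×ln(3.84) = 15800 J.
Q = ΔU + W = 15800 J.
State after step 1: P = 59.9 kPa, V = 197 L, T = 688 K.
Step 2 — Polytropic n=1.13: T₂ = T₁(V₁/V₂)^(n−1) = 688×(0.272)^0.13 = 581 K; P₂ = P₁(V₁/V₂)^n = 13.8 kPa.
W = (P₁V₁−P₂V₂)/(n−1) = (59.9×197−13.8×722)/0.13 = 14100 J.
ΔU = nCvΔT = 2.06×26.0×(581−688) = -5730 J.
Q = ΔU + W = 8370 J.
Net over both steps: W = 29900 J, Q = 24200 J, ΔU = -5730 J.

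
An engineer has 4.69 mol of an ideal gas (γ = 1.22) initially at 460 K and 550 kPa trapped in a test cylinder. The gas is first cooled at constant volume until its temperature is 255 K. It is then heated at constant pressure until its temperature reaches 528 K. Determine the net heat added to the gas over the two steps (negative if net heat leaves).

V₁ = nRT₁/P₁ = 4.69×8.314×460/550 = 32.6 L.
Step 1 — Isochoric: V stays 32.6 L; P/T = const ⇒ T₂ = 255 K, P₂ = 305 kPa.
W = 0 (no volume change).
ΔU = nCvΔT = 4.69×37.8×(255−460) = -36300 J.
Q = ΔU = -36300 J.
State after step 1: P = 305 kPa, V = 32.6 L, T = 255 K.
Step 2 — Isobaric: P stays 305 kPa; V/T = const ⇒ T₂ = 528 K, V₂ = 67.5 L.
W = PΔV = 305×(67.5−32.6) kPa·L = 10600 J.
ΔU = nCvΔT = 4.69×37.8×(528−255) = 48400 J.
Q = ΔU + W = nCpΔT = 59000 J.
Net over both steps: W = 10600 J, Q = 22700 J, ΔU = 12100 J.

22700 J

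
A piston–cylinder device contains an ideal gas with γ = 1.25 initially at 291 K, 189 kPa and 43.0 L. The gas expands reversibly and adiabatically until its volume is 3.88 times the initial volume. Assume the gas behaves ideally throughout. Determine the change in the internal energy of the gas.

-9350 J

n = P₁V₁/(RT₁) = 189×43.0/(8.314×291) = 3.36 mol.
Adiabatic: TV^(γ−1) = const ⇒ T₂ = 291×(0.258)^0.250 = 207 K; PV^γ = const ⇒ P₂ = 34.7 kPa.
For an ideal gas ΔU = nCvΔT with Cv = R/(γ−1) = 33.3 J/(mol·K).
ΔU = 3.36×33.3×(207−291) = -9350 J.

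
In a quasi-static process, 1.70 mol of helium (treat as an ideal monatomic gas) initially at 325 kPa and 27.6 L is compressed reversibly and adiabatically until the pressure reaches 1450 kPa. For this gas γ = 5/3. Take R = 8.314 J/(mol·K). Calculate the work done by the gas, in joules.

-11000 J

T₁ = P₁V₁/(nR) = 325×27.6/(1.70×8.314) = 635 K.
Adiabatic: T₂/T₁ = (P₂/P₁)^((γ−1)/γ) ⇒ T₂ = 635×(4.46)^0.400 = 1150 K; V₂ = 11.3 L.
ΔU = nCvΔT = 1.70×12.5×(1150−635) = 11000 J.
Q = 0 for an adiabatic process, so W = −ΔU = -11000 J.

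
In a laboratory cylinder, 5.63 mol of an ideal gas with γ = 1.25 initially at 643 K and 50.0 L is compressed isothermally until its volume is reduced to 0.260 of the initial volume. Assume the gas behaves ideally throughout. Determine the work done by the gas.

-40500 J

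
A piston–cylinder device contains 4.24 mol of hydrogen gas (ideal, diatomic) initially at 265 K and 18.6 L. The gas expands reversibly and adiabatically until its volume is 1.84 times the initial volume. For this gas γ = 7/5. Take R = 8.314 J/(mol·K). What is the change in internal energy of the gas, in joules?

-5050 J

P₁ = nRT₁/V₁ = 4.24×8.314×265/18.6 = 502 kPa.
Adiabatic: TV^(γ−1) = const ⇒ T₂ = 265×(0.543)^0.400 = 208 K; PV^γ = const ⇒ P₂ = 214 kPa.
For an ideal gas ΔU = nCvΔT with Cv = (5/2)R = 20.8 J/(mol·K).
ΔU = 4.24×20.8×(208−265) = -5050 J.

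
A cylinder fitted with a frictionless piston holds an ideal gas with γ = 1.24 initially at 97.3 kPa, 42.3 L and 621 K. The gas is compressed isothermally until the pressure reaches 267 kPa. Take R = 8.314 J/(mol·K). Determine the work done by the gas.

-4150 J

n = P₁V₁/(RT₁) = 97.3×42.3/(8.314×621) = 0.797 mol.
Isothermal: T stays 621 K; PV = const ⇒ V₂ = 15.4 L, P₂ = 267 kPa.
W = nRT ln(V₂/V₁) = 0.797×8.314×621×ln(0.364) = -4150 J.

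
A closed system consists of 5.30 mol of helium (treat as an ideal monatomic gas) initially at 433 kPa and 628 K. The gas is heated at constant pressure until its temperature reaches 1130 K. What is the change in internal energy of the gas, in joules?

V₁ = nRT₁/P₁ = 5.30×8.314×628/433 = 63.9 L.
Isobaric: P stays 433 kPa; V/T = const ⇒ T₂ = 1130 K, V₂ = 115 L.
For an ideal gas ΔU = nCvΔT with Cv = (3/2)R = 12.5 J/(mol·K).
ΔU = 5.30×12.5×(1130−628) = 33200 J.

33200 J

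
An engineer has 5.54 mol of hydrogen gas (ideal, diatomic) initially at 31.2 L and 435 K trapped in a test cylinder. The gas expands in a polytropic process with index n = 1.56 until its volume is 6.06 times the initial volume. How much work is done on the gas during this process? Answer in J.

P₁ = nRT₁/V₁ = 5.54×8.314×435/31.2 = 642 kPa.
Polytropic n=1.56: T₂ = T₁(V₁/V₂)^(n−1) = 435×(0.165)^0.56 = 159 K; P₂ = P₁(V₁/V₂)^n = 38.6 kPa.
W = (P₁V₁−P₂V₂)/(n−1) = (642×31.2−38.6×189)/0.56 = 22700 J.
Work done on the gas = −W_by = -22700 J.

-22700 J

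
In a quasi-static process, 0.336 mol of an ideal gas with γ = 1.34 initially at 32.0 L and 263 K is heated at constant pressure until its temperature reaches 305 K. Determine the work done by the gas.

P₁ = nRT₁/V₁ = 0.336×8.314×263/32.0 = 23.0 kPa.
Isobaric: P stays 23.0 kPa; V/T = const ⇒ T₂ = 305 K, V₂ = 37.1 L.
W = PΔV = 23.0×(37.1−32.0) kPa·L = 117 J.

117 J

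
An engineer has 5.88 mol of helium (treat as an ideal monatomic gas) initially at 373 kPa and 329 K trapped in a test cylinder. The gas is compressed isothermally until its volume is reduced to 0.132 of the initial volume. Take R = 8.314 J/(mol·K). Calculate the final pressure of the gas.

V₁ = nRT₁/P₁ = 5.88×8.314×329/373 = 43.1 L.
Isothermal: T stays 329 K; PV = const ⇒ V₂ = 5.69 L, P₂ = 2830 kPa.

2830 kPa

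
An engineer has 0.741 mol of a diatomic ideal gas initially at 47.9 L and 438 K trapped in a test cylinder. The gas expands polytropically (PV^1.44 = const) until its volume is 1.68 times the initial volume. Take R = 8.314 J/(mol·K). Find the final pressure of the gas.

26.7 kPa

P₁ = nRT₁/V₁ = 0.741×8.314×438/47.9 = 56.3 kPa.
Polytropic n=1.44: T₂ = T₁(V₁/V₂)^(n−1) = 438×(0.595)^0.44 = 349 K; P₂ = P₁(V₁/V₂)^n = 26.7 kPa.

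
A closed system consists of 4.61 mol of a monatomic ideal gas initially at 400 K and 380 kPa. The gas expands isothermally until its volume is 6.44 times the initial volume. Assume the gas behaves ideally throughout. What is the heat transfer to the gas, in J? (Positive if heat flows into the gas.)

28600 J

V₁ = nRT₁/P₁ = 4.61×8.314×400/380 = 40.3 L.
Isothermal: T stays 400 K; PV = const ⇒ V₂ = 260 L, P₂ = 59.0 kPa.
ΔU = 0 (ideal gas, T constant).
W = nRT ln(V₂/V₁) = 4.61×8.314×400×ln(6.44) = 28600 J.
Q = ΔU + W = 28600 J.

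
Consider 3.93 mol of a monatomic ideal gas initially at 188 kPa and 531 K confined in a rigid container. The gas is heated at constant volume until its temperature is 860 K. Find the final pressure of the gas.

V₁ = nRT₁/P₁ = 3.93×8.314×531/188 = 92.3 L.
Isochoric: V stays 92.3 L; P/T = const ⇒ T₂ = 860 K, P₂ = 304 kPa.

304 kPa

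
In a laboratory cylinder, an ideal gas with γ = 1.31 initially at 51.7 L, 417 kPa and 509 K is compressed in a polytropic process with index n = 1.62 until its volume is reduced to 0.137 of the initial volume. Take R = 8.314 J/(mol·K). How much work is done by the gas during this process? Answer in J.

-84500 J

n = P₁V₁/(RT₁) = 417×51.7/(8.314×509) = 5.09 mol.
Polytropic n=1.62: T₂ = T₁(V₁/V₂)^(n−1) = 509×(7.30)^0.62 = 1750 K; P₂ = P₁(V₁/V₂)^n = 10400 kPa.
W = (P₁V₁−P₂V₂)/(n−1) = (417×51.7−10400×7.08)/0.62 = -84500 J.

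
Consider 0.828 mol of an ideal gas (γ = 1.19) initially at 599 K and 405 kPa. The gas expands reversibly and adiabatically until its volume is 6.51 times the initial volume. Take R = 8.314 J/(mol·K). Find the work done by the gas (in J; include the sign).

6500 J

V₁ = nRT₁/P₁ = 0.828×8.314×599/405 = 10.2 L.
Adiabatic: TV^(γ−1) = const ⇒ T₂ = 599×(0.154)^0.190 = 420 K; PV^γ = const ⇒ P₂ = 43.6 kPa.
ΔU = nCvΔT = 0.828×43.8×(420−599) = -6500 J.
Q = 0 for an adiabatic process, so W = −ΔU = 6500 J.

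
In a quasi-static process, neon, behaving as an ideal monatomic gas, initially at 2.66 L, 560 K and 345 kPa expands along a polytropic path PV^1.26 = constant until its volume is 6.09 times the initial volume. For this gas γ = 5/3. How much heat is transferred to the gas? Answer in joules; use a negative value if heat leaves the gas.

n = P₁V₁/(RT₁) = 345×2.66/(8.314×560) = 0.197 mol.
Polytropic n=1.26: T₂ = T₁(V₁/V₂)^(n−1) = 560×(0.164)^0.26 = 350 K; P₂ = P₁(V₁/V₂)^n = 35.4 kPa.
W = (P₁V₁−P₂V₂)/(n−1) = (345×2.66−35.4×16.2)/0.26 = 1320 J.
ΔU = nCvΔT = 0.197×12.5×(350−560) = -516 J.
Q = ΔU + W = 807 J.

807 J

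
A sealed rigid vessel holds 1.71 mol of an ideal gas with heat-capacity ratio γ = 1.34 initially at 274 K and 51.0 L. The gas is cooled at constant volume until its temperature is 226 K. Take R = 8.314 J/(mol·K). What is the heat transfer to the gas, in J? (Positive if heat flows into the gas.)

-2010 J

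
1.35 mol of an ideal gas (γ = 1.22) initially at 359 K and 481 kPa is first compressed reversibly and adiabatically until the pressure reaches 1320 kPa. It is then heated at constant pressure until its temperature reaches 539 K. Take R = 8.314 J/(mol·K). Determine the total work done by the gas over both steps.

-2440 J

V₁ = nRT₁/P₁ = 1.35×8.314×359/481 = 8.38 L.
Step 1 — Adiabatic: T₂/T₁ = (P₂/P₁)^((γ−1)/γ) ⇒ T₂ = 359×(2.74)^0.180 = 431 K; V₂ = 3.66 L.
ΔU = nCvΔT = 1.35×37.8×(431−359) = 3660 J.
Q = 0 for an adiabatic process, so W = −ΔU = -3660 J.
State after step 1: P = 1320 kPa, V = 3.66 L, T = 431 K.
Step 2 — Isobaric: P stays 1320 kPa; V/T = const ⇒ T₂ = 539 K, V₂ = 4.58 L.
W = PΔV = 1320×(4.58−3.66) kPa·L = 1220 J.
ΔU = nCvΔT = 1.35×37.8×(539−431) = 5530 J.
Q = ΔU + W = nCpΔT = 6740 J.
Net over both steps: W = -2440 J, Q = 6740 J, ΔU = 9180 J.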